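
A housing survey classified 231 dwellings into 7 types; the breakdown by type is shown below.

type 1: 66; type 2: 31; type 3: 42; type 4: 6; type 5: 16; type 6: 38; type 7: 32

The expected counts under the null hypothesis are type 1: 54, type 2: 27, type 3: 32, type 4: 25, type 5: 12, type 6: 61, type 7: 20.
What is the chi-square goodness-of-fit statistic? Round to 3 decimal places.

38.030

χ² = (66−54)²/54 + (31−27)²/27 + (42−32)²/32 + (6−25)²/25 + (16−12)²/12 + (38−61)²/61 + (32−20)²/20
   = 2.6667 + 0.5926 + 3.1250 + 14.4400 + 1.3333 + 8.6721 + 7.2000
Sum = 38.030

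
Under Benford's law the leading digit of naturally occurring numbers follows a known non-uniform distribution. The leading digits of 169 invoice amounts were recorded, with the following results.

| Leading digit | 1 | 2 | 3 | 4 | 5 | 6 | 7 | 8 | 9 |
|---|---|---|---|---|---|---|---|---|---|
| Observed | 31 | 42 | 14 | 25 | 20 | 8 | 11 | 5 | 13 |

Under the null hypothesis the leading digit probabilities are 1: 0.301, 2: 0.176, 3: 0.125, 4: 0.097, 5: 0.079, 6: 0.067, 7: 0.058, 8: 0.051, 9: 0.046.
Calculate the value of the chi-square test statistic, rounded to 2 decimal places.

Expected counts E_i = n·p_i: 169×0.301 = 50.869, 169×0.176 = 29.744, 169×0.125 = 21.125, 169×0.097 = 16.393, 169×0.079 = 13.351, 169×0.067 = 11.323, 169×0.058 = 9.802, 169×0.051 = 8.619, 169×0.046 = 7.774.
χ² = (31−50.869)²/50.869 + (42−29.744)²/29.744 + (14−21.125)²/21.125 + (25−16.393)²/16.393 + (20−13.351)²/13.351 + (8−11.323)²/11.323 + (11−9.802)²/9.802 + (5−8.619)²/8.619 + (13−7.774)²/7.774
   = 7.761 + 5.050 + 2.403 + 4.519 + 3.311 + 0.975 + 0.146 + 1.520 + 3.513
Sum = 29.20

29.20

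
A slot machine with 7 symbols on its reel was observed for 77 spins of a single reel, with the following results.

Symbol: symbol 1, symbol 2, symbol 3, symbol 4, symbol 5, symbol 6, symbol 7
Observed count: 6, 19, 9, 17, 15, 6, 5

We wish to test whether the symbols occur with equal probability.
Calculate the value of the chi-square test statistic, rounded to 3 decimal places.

Under H₀ each category has probability 1/7, so each expected count is 77/7 = 11.
cat           O        E   (O−E)²/E
symbol 1      6       11     2.2727
symbol 2     19       11     5.8182
symbol 3      9       11     0.3636
symbol 4     17       11     3.2727
symbol 5     15       11     1.4545
symbol 6      6       11     2.2727
symbol 7      5       11     3.2727
Sum = 18.727

18.727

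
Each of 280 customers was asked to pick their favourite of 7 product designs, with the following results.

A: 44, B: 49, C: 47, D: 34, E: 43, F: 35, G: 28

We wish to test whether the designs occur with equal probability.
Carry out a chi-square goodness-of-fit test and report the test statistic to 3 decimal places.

9.000

Under H₀ each category has probability 1/7, so each expected count is 280/7 = 40.
cat         O        E   (O−E)²/E
A          44       40     0.4000
B          49       40     2.0250
C          47       40     1.2250
D          34       40     0.9000
E          43       40     0.2250
F          35       40     0.6250
G          28       40     3.6000
Sum = 9.000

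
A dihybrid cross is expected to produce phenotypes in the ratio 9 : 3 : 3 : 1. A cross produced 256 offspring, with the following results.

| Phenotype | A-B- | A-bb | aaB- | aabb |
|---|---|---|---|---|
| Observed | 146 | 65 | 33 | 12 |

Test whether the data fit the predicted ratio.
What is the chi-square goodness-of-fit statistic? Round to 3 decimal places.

11.736

Ratio total = 16. Expected counts: 256×9/16 = 144, 256×3/16 = 48, 256×3/16 = 48, 256×1/16 = 16.
A-B-: (146 − 144)²/144 = 4/144 = 0.0278
A-bb: (65 − 48)²/48 = 289/48 = 6.0208
aaB-: (33 − 48)²/48 = 225/48 = 4.6875
aabb: (12 − 16)²/16 = 16/16 = 1.0000
Sum = 11.736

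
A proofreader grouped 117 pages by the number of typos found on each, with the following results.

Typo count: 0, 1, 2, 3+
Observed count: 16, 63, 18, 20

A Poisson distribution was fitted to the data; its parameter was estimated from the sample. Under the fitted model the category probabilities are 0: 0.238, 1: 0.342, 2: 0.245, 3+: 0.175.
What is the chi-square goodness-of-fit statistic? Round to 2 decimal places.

Expected counts E_i = n·p_i: 117×0.238 = 27.846, 117×0.342 = 40.014, 117×0.245 = 28.665, 117×0.175 = 20.475.
χ² = (16−27.846)²/27.846 + (63−40.014)²/40.014 + (18−28.665)²/28.665 + (20−20.475)²/20.475
   = 5.039 + 13.204 + 3.968 + 0.011
Sum = 22.22

22.22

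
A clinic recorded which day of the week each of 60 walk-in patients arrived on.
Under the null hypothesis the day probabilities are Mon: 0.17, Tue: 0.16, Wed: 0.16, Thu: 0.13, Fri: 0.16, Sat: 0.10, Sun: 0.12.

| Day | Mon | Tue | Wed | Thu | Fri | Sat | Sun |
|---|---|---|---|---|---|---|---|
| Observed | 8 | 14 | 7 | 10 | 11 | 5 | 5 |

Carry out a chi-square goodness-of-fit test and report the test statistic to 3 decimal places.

Expected counts E_i = n·p_i: 60×0.17 = 10.2, 60×0.16 = 9.6, 60×0.16 = 9.6, 60×0.13 = 7.8, 60×0.16 = 9.6, 60×0.10 = 6, 60×0.12 = 7.2.
Mon: (8 − 10.2)²/10.2 = 4.84/10.2 = 0.4745
Tue: (14 − 9.6)²/9.6 = 19.36/9.6 = 2.0167
Wed: (7 − 9.6)²/9.6 = 6.76/9.6 = 0.7042
Thu: (10 − 7.8)²/7.8 = 4.84/7.8 = 0.6205
Fri: (11 − 9.6)²/9.6 = 1.96/9.6 = 0.2042
Sat: (5 − 6)²/6 = 1/6 = 0.1667
Sun: (5 − 7.2)²/7.2 = 4.84/7.2 = 0.6722
Sum = 4.859

4.859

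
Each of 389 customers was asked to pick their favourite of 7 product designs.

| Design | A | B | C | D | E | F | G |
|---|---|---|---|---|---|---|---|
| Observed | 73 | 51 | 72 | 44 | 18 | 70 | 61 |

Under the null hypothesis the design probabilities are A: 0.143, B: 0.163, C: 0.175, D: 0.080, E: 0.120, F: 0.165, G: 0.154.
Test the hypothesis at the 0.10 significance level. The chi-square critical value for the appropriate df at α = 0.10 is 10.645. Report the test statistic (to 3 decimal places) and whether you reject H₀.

Expected counts E_i = n·p_i: 389×0.143 = 55.627, 389×0.163 = 63.407, 389×0.175 = 68.075, 389×0.080 = 31.12, 389×0.120 = 46.68, 389×0.165 = 64.185, 389×0.154 = 59.906.
A: (73 − 55.627)²/55.627 = 301.821129/55.627 = 5.4258
B: (51 − 63.407)²/63.407 = 153.933649/63.407 = 2.4277
C: (72 − 68.075)²/68.075 = 15.405625/68.075 = 0.2263
D: (44 − 31.12)²/31.12 = 165.8944/31.12 = 5.3308
E: (18 − 46.68)²/46.68 = 822.5424/46.68 = 17.6209
F: (70 − 64.185)²/64.185 = 33.814225/64.185 = 0.5268
G: (61 − 59.906)²/59.906 = 1.196836/59.906 = 0.0200
Sum = 31.578
df = 6. Since 31.578 > 10.645, we reject H₀.

31.578; reject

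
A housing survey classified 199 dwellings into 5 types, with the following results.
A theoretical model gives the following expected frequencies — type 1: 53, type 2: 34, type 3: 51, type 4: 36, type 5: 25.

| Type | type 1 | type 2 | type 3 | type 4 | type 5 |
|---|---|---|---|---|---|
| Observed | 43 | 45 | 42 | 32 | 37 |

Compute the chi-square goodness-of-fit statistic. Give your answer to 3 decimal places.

13.238

χ² = (43−53)²/53 + (45−34)²/34 + (42−51)²/51 + (32−36)²/36 + (37−25)²/25
   = 1.8868 + 3.5588 + 1.5882 + 0.4444 + 5.7600
Sum = 13.238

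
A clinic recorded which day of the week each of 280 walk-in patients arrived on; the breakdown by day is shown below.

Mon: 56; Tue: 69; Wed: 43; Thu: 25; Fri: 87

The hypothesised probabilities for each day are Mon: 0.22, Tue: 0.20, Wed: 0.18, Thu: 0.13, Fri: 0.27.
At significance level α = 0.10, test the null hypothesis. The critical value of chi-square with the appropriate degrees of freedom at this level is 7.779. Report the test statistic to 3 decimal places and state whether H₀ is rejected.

Expected counts E_i = n·p_i: 280×0.22 = 61.6, 280×0.20 = 56, 280×0.18 = 50.4, 280×0.13 = 36.4, 280×0.27 = 75.6.
χ² = (56−61.6)²/61.6 + (69−56)²/56 + (43−50.4)²/50.4 + (25−36.4)²/36.4 + (87−75.6)²/75.6
   = 0.5091 + 3.0179 + 1.0865 + 3.5703 + 1.7190
Sum = 9.903
df = 4. Since 9.903 > 7.779, we reject H₀.

9.903; reject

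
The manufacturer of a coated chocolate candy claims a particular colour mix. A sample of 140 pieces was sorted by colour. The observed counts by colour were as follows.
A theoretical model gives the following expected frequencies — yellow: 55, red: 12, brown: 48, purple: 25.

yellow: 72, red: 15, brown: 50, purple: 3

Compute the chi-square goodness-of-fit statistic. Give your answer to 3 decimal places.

χ² = (72−55)²/55 + (15−12)²/12 + (50−48)²/48 + (3−25)²/25
   = 5.2545 + 0.7500 + 0.0833 + 19.3600
Sum = 25.448

25.448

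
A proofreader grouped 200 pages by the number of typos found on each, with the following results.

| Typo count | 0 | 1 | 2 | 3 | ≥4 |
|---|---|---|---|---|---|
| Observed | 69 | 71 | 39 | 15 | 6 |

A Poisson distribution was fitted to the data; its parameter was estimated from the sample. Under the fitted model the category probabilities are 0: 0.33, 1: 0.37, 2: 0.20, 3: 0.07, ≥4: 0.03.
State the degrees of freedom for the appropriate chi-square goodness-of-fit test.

3

There are k = 5 categories and 1 parameter estimated from the data, so df = 5 − 1 − 1 = 3.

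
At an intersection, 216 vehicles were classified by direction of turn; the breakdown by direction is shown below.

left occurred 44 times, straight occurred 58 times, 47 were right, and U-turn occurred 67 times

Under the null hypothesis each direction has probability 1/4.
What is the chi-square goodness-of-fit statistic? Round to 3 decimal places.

6.185

Under H₀ each category has probability 1/4, so each expected count is 216/4 = 54.
cat           O        E   (O−E)²/E
left         44       54     1.8519
straight     58       54     0.2963
right        47       54     0.9074
U-turn       67       54     3.1296
Sum = 6.185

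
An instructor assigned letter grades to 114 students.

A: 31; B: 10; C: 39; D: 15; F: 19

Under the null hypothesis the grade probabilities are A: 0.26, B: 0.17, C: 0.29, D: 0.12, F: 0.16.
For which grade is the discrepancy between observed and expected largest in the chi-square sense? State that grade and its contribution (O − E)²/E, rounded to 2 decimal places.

B, 4.54

Expected counts E_i = n·p_i: 114×0.26 = 29.64, 114×0.17 = 19.38, 114×0.29 = 33.06, 114×0.12 = 13.68, 114×0.16 = 18.24.
cat         O        E   (O−E)²/E
A          31    29.64      0.062
B          10    19.38      4.540
C          39    33.06      1.067
D          15    13.68      0.127
F          19    18.24      0.032
The largest term is for B: 4.54.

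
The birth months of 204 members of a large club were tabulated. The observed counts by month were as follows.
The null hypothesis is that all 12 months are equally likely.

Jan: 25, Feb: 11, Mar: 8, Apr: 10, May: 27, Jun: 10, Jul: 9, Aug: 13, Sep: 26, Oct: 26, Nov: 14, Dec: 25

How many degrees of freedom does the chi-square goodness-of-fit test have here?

11

There are k = 12 categories and no parameters were estimated from the data, so df = 12 − 1 = 11.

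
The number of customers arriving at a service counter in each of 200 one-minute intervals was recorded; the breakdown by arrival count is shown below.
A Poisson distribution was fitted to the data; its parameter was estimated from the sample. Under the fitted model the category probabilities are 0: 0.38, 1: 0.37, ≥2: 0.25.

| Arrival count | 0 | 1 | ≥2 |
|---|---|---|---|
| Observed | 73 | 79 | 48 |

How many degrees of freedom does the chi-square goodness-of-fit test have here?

There are k = 3 categories and 1 parameter estimated from the data, so df = 3 − 1 − 1 = 1.

1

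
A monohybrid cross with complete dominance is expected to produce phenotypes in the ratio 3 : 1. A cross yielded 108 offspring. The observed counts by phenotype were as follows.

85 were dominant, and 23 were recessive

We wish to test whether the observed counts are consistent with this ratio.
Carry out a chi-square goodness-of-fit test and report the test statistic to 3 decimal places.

0.790

Ratio total = 4. Expected counts: 108×3/4 = 81, 108×1/4 = 27.
dominant: (85 − 81)²/81 = 16/81 = 0.1975
recessive: (23 − 27)²/27 = 16/27 = 0.5926
Sum = 0.790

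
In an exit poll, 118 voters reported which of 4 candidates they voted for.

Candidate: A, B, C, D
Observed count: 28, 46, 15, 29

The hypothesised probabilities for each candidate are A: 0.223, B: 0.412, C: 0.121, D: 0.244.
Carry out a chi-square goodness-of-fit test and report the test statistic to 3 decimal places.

0.287

Expected counts E_i = n·p_i: 118×0.223 = 26.314, 118×0.412 = 48.616, 118×0.121 = 14.278, 118×0.244 = 28.792.
A: (28 − 26.314)²/26.314 = 2.842596/26.314 = 0.1080
B: (46 − 48.616)²/48.616 = 6.843456/48.616 = 0.1408
C: (15 − 14.278)²/14.278 = 0.521284/14.278 = 0.0365
D: (29 − 28.792)²/28.792 = 0.043264/28.792 = 0.0015
Sum = 0.287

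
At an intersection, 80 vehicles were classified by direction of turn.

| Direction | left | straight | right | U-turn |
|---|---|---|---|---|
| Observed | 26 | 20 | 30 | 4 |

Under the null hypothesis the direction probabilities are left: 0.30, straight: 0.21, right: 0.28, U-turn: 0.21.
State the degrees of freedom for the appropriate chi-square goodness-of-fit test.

3

There are k = 4 categories and no parameters were estimated from the data, so df = 4 − 1 = 3.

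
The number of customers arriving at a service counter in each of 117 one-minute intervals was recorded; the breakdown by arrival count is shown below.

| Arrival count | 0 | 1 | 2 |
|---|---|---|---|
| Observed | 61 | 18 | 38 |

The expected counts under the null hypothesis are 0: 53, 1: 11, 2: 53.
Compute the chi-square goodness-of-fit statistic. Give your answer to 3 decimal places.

0: (61 − 53)²/53 = 64/53 = 1.2075
1: (18 − 11)²/11 = 49/11 = 4.4545
2: (38 − 53)²/53 = 225/53 = 4.2453
Sum = 9.907

9.907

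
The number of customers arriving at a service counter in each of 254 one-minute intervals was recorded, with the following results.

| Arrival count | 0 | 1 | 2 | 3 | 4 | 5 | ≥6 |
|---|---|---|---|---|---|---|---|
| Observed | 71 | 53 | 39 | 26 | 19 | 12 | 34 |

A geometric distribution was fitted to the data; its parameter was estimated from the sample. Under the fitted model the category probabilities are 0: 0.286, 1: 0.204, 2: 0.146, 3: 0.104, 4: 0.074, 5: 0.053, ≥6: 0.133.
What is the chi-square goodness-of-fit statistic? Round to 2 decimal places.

0.33

Expected counts E_i = n·p_i: 254×0.286 = 72.644, 254×0.204 = 51.816, 254×0.146 = 37.084, 254×0.104 = 26.416, 254×0.074 = 18.796, 254×0.053 = 13.462, 254×0.133 = 33.782.
χ² = (71−72.644)²/72.644 + (53−51.816)²/51.816 + (39−37.084)²/37.084 + (26−26.416)²/26.416 + (19−18.796)²/18.796 + (12−13.462)²/13.462 + (34−33.782)²/33.782
   = 0.037 + 0.027 + 0.099 + 0.007 + 0.002 + 0.159 + 0.001
Sum = 0.33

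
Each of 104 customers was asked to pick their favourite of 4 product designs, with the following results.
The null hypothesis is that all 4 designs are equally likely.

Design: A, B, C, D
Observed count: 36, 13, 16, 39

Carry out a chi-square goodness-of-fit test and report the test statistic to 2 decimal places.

20.69

Expected count for each of the 4 categories: 104/4 = 26.
cat         O        E   (O−E)²/E
A          36       26      3.846
B          13       26      6.500
C          16       26      3.846
D          39       26      6.500
Sum = 20.69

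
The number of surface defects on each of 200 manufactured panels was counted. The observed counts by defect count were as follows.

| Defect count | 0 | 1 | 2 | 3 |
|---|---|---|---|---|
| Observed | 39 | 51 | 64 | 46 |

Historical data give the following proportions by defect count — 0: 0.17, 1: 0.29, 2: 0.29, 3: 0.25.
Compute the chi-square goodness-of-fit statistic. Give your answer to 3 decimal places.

Expected counts E_i = n·p_i: 200×0.17 = 34, 200×0.29 = 58, 200×0.29 = 58, 200×0.25 = 50.
χ² = (39−34)²/34 + (51−58)²/58 + (64−58)²/58 + (46−50)²/50
   = 0.7353 + 0.8448 + 0.6207 + 0.3200
Sum = 2.521

2.521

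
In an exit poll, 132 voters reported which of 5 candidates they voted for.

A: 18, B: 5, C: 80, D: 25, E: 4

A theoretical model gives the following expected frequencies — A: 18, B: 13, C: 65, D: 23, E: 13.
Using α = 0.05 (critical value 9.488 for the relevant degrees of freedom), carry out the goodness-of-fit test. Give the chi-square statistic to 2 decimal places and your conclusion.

14.79; reject

χ² = (18−18)²/18 + (5−13)²/13 + (80−65)²/65 + (25−23)²/23 + (4−13)²/13
   = 0.000 + 4.923 + 3.462 + 0.174 + 6.231
Sum = 14.79
df = 4. Since 14.79 > 9.488, we reject H₀.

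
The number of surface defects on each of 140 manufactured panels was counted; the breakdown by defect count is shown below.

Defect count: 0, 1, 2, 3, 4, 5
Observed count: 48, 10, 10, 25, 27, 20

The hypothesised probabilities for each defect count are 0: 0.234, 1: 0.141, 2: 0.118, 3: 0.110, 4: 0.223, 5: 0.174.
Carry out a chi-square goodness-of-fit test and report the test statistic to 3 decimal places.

Expected counts E_i = n·p_i: 140×0.234 = 32.76, 140×0.141 = 19.74, 140×0.118 = 16.52, 140×0.110 = 15.4, 140×0.223 = 31.22, 140×0.174 = 24.36.
0: (48 − 32.76)²/32.76 = 232.2576/32.76 = 7.0897
1: (10 − 19.74)²/19.74 = 94.8676/19.74 = 4.8059
2: (10 − 16.52)²/16.52 = 42.5104/16.52 = 2.5733
3: (25 − 15.4)²/15.4 = 92.16/15.4 = 5.9844
4: (27 − 31.22)²/31.22 = 17.8084/31.22 = 0.5704
5: (20 − 24.36)²/24.36 = 19.0096/24.36 = 0.7804
Sum = 21.804

21.804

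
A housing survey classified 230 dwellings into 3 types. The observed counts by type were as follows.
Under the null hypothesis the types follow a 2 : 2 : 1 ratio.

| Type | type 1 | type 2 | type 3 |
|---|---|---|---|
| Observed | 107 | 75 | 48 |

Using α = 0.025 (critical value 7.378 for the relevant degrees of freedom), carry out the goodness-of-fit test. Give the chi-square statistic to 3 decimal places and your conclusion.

5.674; do not reject

Ratio total = 5. Expected counts: 230×2/5 = 92, 230×2/5 = 92, 230×1/5 = 46.
type 1: (107 − 92)²/92 = 225/92 = 2.4457
type 2: (75 − 92)²/92 = 289/92 = 3.1413
type 3: (48 − 46)²/46 = 4/46 = 0.0870
Sum = 5.674
df = 2. Since 5.674 < 7.378, we do not reject H₀.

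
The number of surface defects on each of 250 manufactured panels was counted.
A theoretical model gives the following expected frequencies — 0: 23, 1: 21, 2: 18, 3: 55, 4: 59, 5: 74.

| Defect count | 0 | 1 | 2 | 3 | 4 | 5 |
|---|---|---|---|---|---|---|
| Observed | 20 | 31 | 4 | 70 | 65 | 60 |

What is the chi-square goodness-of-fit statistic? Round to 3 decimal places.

23.392

0: (20 − 23)²/23 = 9/23 = 0.3913
1: (31 − 21)²/21 = 100/21 = 4.7619
2: (4 − 18)²/18 = 196/18 = 10.8889
3: (70 − 55)²/55 = 225/55 = 4.0909
4: (65 − 59)²/59 = 36/59 = 0.6102
5: (60 − 74)²/74 = 196/74 = 2.6486
Sum = 23.392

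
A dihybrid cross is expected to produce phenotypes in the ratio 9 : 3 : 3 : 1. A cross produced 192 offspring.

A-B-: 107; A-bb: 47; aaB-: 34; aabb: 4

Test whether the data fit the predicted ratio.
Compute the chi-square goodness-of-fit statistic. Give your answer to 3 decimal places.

Ratio total = 16. Expected counts: 192×9/16 = 108, 192×3/16 = 36, 192×3/16 = 36, 192×1/16 = 12.
A-B-: (107 − 108)²/108 = 1/108 = 0.0093
A-bb: (47 − 36)²/36 = 121/36 = 3.3611
aaB-: (34 − 36)²/36 = 4/36 = 0.1111
aabb: (4 − 12)²/12 = 64/12 = 5.3333
Sum = 8.815

8.815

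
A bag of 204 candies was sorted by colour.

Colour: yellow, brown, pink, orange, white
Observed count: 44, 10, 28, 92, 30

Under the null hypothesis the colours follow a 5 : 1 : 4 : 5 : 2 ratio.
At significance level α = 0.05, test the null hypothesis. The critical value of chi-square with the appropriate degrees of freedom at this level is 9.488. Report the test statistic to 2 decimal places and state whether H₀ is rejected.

31.50; reject

Ratio total = 17. Expected counts: 204×5/17 = 60, 204×1/17 = 12, 204×4/17 = 48, 204×5/17 = 60, 204×2/17 = 24.
χ² = (44−60)²/60 + (10−12)²/12 + (28−48)²/48 + (92−60)²/60 + (30−24)²/24
   = 4.267 + 0.333 + 8.333 + 17.067 + 1.500
Sum = 31.50
df = 4. Since 31.50 > 9.488, we reject H₀.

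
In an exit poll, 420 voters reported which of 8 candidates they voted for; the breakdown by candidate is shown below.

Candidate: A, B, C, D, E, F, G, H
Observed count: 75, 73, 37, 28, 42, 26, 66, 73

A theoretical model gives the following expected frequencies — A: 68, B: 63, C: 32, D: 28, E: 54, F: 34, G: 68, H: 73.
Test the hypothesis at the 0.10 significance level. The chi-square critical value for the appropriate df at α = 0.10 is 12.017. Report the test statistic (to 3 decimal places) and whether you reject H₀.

A: (75 − 68)²/68 = 49/68 = 0.7206
B: (73 − 63)²/63 = 100/63 = 1.5873
C: (37 − 32)²/32 = 25/32 = 0.7813
D: (28 − 28)²/28 = 0/28 = 0.0000
E: (42 − 54)²/54 = 144/54 = 2.6667
F: (26 − 34)²/34 = 64/34 = 1.8824
G: (66 − 68)²/68 = 4/68 = 0.0588
H: (73 − 73)²/73 = 0/73 = 0.0000
Sum = 7.697
df = 7. Since 7.697 < 12.017, we do not reject H₀.

7.697; do not reject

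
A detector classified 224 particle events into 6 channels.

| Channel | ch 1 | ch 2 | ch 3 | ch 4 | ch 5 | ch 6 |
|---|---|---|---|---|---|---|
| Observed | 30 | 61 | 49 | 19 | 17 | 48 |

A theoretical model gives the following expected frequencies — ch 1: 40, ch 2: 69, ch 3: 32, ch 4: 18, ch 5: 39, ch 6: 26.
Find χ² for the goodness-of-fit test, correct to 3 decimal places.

43.540

χ² = (30−40)²/40 + (61−69)²/69 + (49−32)²/32 + (19−18)²/18 + (17−39)²/39 + (48−26)²/26
   = 2.5000 + 0.9275 + 9.0313 + 0.0556 + 12.4103 + 18.6154
Sum = 43.540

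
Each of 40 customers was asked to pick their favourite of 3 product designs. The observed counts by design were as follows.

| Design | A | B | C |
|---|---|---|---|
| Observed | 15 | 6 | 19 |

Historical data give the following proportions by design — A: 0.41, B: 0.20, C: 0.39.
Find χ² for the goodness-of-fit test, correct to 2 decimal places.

1.36

Expected counts E_i = n·p_i: 40×0.41 = 16.4, 40×0.20 = 8, 40×0.39 = 15.6.
cat         O        E   (O−E)²/E
A          15     16.4      0.120
B           6        8      0.500
C          19     15.6      0.741
Sum = 1.36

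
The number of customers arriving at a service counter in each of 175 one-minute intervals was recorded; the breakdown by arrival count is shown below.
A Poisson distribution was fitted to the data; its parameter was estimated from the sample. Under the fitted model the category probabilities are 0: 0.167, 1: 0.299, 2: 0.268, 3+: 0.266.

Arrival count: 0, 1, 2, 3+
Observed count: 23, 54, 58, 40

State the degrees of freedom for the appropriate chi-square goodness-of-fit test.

2

There are k = 4 categories and 1 parameter estimated from the data, so df = 4 − 1 − 1 = 2.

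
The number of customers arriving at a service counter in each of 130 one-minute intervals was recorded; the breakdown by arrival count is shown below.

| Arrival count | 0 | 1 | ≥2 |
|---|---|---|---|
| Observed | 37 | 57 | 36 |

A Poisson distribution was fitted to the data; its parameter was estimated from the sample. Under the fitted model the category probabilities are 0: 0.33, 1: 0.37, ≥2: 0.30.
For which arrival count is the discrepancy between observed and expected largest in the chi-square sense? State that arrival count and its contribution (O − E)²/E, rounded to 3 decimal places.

Expected counts E_i = n·p_i: 130×0.33 = 42.9, 130×0.37 = 48.1, 130×0.30 = 39.
χ² = (37−42.9)²/42.9 + (57−48.1)²/48.1 + (36−39)²/39
   = 0.8114 + 1.6468 + 0.2308
The largest term is for 1: 1.647.

1, 1.647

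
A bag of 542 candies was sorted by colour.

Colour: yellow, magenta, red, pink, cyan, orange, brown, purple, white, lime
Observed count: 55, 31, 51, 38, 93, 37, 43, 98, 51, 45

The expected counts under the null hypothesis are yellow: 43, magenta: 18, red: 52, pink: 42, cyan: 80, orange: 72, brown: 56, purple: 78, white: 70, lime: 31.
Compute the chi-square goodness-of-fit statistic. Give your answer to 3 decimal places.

cat          O        E   (O−E)²/E
yellow      55       43     3.3488
magenta     31       18     9.3889
red         51       52     0.0192
pink        38       42     0.3810
cyan        93       80     2.1125
orange      37       72    17.0139
brown       43       56     3.0179
purple      98       78     5.1282
white       51       70     5.1571
lime        45       31     6.3226
Sum = 51.890

51.890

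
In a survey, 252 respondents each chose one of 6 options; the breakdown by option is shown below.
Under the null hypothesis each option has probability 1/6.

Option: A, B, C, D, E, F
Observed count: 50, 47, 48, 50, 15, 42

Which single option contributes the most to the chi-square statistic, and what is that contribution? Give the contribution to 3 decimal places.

Under H₀ each category has probability 1/6, so each expected count is 252/6 = 42.
A: (50 − 42)²/42 = 64/42 = 1.5238
B: (47 − 42)²/42 = 25/42 = 0.5952
C: (48 − 42)²/42 = 36/42 = 0.8571
D: (50 − 42)²/42 = 64/42 = 1.5238
E: (15 − 42)²/42 = 729/42 = 17.3571
F: (42 − 42)²/42 = 0/42 = 0.0000
The largest term is for E: 17.357.

E, 17.357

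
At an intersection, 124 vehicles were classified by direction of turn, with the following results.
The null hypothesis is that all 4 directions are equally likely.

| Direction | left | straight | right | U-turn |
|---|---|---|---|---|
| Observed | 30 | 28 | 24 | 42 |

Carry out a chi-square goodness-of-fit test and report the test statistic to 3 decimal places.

Under H₀ each category has probability 1/4, so each expected count is 124/4 = 31.
left: (30 − 31)²/31 = 1/31 = 0.0323
straight: (28 − 31)²/31 = 9/31 = 0.2903
right: (24 − 31)²/31 = 49/31 = 1.5806
U-turn: (42 − 31)²/31 = 121/31 = 3.9032
Sum = 5.806

5.806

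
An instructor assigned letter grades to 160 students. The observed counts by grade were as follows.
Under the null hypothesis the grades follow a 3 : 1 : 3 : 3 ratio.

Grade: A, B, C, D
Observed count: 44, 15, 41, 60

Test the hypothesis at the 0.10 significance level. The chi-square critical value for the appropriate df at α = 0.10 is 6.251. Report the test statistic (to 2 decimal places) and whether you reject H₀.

4.42; do not reject

Ratio total = 10. Expected counts: 160×3/10 = 48, 160×1/10 = 16, 160×3/10 = 48, 160×3/10 = 48.
A: (44 − 48)²/48 = 16/48 = 0.333
B: (15 − 16)²/16 = 1/16 = 0.063
C: (41 − 48)²/48 = 49/48 = 1.021
D: (60 − 48)²/48 = 144/48 = 3.000
Sum = 4.42
df = 3. Since 4.42 < 6.251, we do not reject H₀.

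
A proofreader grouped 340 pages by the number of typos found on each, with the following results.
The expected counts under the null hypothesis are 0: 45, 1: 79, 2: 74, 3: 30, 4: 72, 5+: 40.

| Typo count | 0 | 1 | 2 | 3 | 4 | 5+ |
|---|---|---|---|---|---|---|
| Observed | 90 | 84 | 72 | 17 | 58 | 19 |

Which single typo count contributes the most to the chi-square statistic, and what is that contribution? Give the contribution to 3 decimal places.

0, 45.000

cat         O        E   (O−E)²/E
0          90       45    45.0000
1          84       79     0.3165
2          72       74     0.0541
3          17       30     5.6333
4          58       72     2.7222
5+         19       40    11.0250
The largest term is for 0: 45.000.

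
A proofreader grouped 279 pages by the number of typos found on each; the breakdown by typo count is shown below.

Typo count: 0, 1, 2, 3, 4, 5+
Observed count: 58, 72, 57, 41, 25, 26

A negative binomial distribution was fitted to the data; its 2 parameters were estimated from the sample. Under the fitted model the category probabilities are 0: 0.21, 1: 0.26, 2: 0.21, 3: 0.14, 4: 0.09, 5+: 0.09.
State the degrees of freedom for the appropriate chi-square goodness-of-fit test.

There are k = 6 categories and 2 parameters estimated from the data, so df = 6 − 1 − 2 = 3.

3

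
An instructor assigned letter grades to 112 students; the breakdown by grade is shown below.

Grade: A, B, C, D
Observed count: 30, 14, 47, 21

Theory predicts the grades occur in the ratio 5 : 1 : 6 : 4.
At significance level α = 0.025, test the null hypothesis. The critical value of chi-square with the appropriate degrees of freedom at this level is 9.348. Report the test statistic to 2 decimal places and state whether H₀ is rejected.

10.06; reject

Ratio total = 16. Expected counts: 112×5/16 = 35, 112×1/16 = 7, 112×6/16 = 42, 112×4/16 = 28.
A: (30 − 35)²/35 = 25/35 = 0.714
B: (14 − 7)²/7 = 49/7 = 7.000
C: (47 − 42)²/42 = 25/42 = 0.595
D: (21 − 28)²/28 = 49/28 = 1.750
Sum = 10.06
df = 3. Since 10.06 > 9.348, we reject H₀.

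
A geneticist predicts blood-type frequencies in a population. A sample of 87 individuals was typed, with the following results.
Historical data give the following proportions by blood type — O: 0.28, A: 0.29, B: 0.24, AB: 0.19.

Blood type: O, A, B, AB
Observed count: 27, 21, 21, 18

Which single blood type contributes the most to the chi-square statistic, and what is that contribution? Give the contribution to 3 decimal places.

Expected counts E_i = n·p_i: 87×0.28 = 24.36, 87×0.29 = 25.23, 87×0.24 = 20.88, 87×0.19 = 16.53.
cat         O        E   (O−E)²/E
O          27    24.36     0.2861
A          21    25.23     0.7092
B          21    20.88     0.0007
AB         18    16.53     0.1307
The largest term is for A: 0.709.

A, 0.709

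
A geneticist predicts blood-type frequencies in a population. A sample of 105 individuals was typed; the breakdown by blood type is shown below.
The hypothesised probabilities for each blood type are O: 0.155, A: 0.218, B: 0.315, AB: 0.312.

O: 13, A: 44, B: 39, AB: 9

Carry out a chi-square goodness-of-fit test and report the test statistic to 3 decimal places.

Expected counts E_i = n·p_i: 105×0.155 = 16.275, 105×0.218 = 22.89, 105×0.315 = 33.075, 105×0.312 = 32.76.
χ² = (13−16.275)²/16.275 + (44−22.89)²/22.89 + (39−33.075)²/33.075 + (9−32.76)²/32.76
   = 0.6590 + 19.4684 + 1.0614 + 17.2325
Sum = 38.421

38.421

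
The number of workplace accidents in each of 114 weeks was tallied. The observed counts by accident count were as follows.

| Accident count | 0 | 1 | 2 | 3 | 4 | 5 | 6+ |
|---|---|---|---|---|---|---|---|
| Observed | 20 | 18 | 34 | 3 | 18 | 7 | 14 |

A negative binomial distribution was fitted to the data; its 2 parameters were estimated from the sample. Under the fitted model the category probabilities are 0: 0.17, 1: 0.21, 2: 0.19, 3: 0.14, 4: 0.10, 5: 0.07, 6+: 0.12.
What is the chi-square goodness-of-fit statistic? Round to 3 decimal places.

Expected counts E_i = n·p_i: 114×0.17 = 19.38, 114×0.21 = 23.94, 114×0.19 = 21.66, 114×0.14 = 15.96, 114×0.10 = 11.4, 114×0.07 = 7.98, 114×0.12 = 13.68.
cat         O        E   (O−E)²/E
0          20    19.38     0.0198
1          18    23.94     1.4738
2          34    21.66     7.0303
3           3    15.96    10.5239
4          18     11.4     3.8211
5           7     7.98     0.1204
6+         14    13.68     0.0075
Sum = 22.997

22.997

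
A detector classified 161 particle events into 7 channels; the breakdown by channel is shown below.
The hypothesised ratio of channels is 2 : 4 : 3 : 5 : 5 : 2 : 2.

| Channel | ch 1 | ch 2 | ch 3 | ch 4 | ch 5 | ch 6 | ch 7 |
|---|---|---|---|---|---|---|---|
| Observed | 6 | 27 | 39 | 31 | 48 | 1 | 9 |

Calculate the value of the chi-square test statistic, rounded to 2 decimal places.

39.18

Ratio total = 23. Expected counts: 161×2/23 = 14, 161×4/23 = 28, 161×3/23 = 21, 161×5/23 = 35, 161×5/23 = 35, 161×2/23 = 14, 161×2/23 = 14.
ch 1: (6 − 14)²/14 = 64/14 = 4.571
ch 2: (27 − 28)²/28 = 1/28 = 0.036
ch 3: (39 − 21)²/21 = 324/21 = 15.429
ch 4: (31 − 35)²/35 = 16/35 = 0.457
ch 5: (48 − 35)²/35 = 169/35 = 4.829
ch 6: (1 − 14)²/14 = 169/14 = 12.071
ch 7: (9 − 14)²/14 = 25/14 = 1.786
Sum = 39.18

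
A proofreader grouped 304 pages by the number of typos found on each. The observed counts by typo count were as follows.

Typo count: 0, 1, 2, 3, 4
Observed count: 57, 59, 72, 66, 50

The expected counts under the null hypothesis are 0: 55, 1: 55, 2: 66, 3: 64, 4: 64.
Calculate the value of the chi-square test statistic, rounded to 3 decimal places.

4.034

χ² = (57−55)²/55 + (59−55)²/55 + (72−66)²/66 + (66−64)²/64 + (50−64)²/64
   = 0.0727 + 0.2909 + 0.5455 + 0.0625 + 3.0625
Sum = 4.034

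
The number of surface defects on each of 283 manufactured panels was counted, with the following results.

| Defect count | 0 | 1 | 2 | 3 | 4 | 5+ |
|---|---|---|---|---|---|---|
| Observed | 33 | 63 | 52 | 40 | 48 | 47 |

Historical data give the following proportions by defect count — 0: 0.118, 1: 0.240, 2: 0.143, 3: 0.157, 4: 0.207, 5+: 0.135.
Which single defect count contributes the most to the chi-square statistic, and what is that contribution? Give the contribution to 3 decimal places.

2, 3.286

Expected counts E_i = n·p_i: 283×0.118 = 33.394, 283×0.240 = 67.92, 283×0.143 = 40.469, 283×0.157 = 44.431, 283×0.207 = 58.581, 283×0.135 = 38.205.
cat         O        E   (O−E)²/E
0          33   33.394     0.0046
1          63    67.92     0.3564
2          52   40.469     3.2856
3          40   44.431     0.4419
4          48   58.581     1.9112
5+         47   38.205     2.0247
The largest term is for 2: 3.286.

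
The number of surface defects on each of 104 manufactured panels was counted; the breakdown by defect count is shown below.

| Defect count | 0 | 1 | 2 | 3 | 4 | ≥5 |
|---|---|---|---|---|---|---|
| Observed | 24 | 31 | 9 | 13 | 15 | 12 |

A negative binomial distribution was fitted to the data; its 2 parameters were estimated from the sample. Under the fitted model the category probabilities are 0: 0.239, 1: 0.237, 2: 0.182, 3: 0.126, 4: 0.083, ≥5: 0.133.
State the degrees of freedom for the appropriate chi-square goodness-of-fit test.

There are k = 6 categories and 2 parameters estimated from the data, so df = 6 − 1 − 2 = 3.

3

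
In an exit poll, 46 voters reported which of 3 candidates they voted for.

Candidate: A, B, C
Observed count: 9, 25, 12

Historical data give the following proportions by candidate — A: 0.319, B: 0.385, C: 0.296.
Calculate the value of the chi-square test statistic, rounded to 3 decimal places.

5.387

Expected counts E_i = n·p_i: 46×0.319 = 14.674, 46×0.385 = 17.71, 46×0.296 = 13.616.
A: (9 − 14.674)²/14.674 = 32.194276/14.674 = 2.1940
B: (25 − 17.71)²/17.71 = 53.1441/17.71 = 3.0008
C: (12 − 13.616)²/13.616 = 2.611456/13.616 = 0.1918
Sum = 5.387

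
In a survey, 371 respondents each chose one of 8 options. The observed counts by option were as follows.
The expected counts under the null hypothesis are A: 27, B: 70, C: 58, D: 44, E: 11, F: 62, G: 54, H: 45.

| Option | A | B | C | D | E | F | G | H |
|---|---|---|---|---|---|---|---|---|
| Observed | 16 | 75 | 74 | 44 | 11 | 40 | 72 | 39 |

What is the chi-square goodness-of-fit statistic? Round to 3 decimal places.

A: (16 − 27)²/27 = 121/27 = 4.4815
B: (75 − 70)²/70 = 25/70 = 0.3571
C: (74 − 58)²/58 = 256/58 = 4.4138
D: (44 − 44)²/44 = 0/44 = 0.0000
E: (11 − 11)²/11 = 0/11 = 0.0000
F: (40 − 62)²/62 = 484/62 = 7.8065
G: (72 − 54)²/54 = 324/54 = 6.0000
H: (39 − 45)²/45 = 36/45 = 0.8000
Sum = 23.859

23.859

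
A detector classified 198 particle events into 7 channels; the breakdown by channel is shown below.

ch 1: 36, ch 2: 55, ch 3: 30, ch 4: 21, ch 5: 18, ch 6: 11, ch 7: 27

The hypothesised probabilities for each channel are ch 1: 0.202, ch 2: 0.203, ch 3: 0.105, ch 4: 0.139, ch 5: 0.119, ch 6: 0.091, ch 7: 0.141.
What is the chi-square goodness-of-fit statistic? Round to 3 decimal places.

Expected counts E_i = n·p_i: 198×0.202 = 39.996, 198×0.203 = 40.194, 198×0.105 = 20.79, 198×0.139 = 27.522, 198×0.119 = 23.562, 198×0.091 = 18.018, 198×0.141 = 27.918.
χ² = (36−39.996)²/39.996 + (55−40.194)²/40.194 + (30−20.79)²/20.79 + (21−27.522)²/27.522 + (18−23.562)²/23.562 + (11−18.018)²/18.018 + (27−27.918)²/27.918
   = 0.3992 + 5.4540 + 4.0800 + 1.5455 + 1.3130 + 2.7335 + 0.0302
Sum = 15.555

15.555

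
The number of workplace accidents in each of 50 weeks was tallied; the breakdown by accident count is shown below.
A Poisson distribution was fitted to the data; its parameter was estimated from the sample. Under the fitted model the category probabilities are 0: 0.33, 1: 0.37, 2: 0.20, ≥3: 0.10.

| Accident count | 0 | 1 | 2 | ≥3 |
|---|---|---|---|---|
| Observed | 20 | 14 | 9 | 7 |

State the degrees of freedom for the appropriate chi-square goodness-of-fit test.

There are k = 4 categories and 1 parameter estimated from the data, so df = 4 − 1 − 1 = 2.

2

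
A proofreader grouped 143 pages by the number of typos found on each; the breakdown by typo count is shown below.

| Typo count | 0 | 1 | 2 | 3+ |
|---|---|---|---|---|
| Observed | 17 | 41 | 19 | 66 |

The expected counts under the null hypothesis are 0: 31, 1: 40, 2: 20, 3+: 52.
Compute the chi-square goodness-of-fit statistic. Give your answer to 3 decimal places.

10.167

cat         O        E   (O−E)²/E
0          17       31     6.3226
1          41       40     0.0250
2          19       20     0.0500
3+         66       52     3.7692
Sum = 10.167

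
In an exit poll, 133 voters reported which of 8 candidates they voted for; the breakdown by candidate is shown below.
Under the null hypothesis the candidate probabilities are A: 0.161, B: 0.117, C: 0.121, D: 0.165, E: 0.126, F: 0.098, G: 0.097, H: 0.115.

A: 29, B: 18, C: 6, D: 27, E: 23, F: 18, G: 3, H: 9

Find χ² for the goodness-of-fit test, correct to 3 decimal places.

Expected counts E_i = n·p_i: 133×0.161 = 21.413, 133×0.117 = 15.561, 133×0.121 = 16.093, 133×0.165 = 21.945, 133×0.126 = 16.758, 133×0.098 = 13.034, 133×0.097 = 12.901, 133×0.115 = 15.295.
A: (29 − 21.413)²/21.413 = 57.562569/21.413 = 2.6882
B: (18 − 15.561)²/15.561 = 5.948721/15.561 = 0.3823
C: (6 − 16.093)²/16.093 = 101.868649/16.093 = 6.3300
D: (27 − 21.945)²/21.945 = 25.553025/21.945 = 1.1644
E: (23 − 16.758)²/16.758 = 38.962564/16.758 = 2.3250
F: (18 − 13.034)²/13.034 = 24.661156/13.034 = 1.8921
G: (3 − 12.901)²/12.901 = 98.029801/12.901 = 7.5986
H: (9 − 15.295)²/15.295 = 39.627025/15.295 = 2.5908
Sum = 24.971

24.971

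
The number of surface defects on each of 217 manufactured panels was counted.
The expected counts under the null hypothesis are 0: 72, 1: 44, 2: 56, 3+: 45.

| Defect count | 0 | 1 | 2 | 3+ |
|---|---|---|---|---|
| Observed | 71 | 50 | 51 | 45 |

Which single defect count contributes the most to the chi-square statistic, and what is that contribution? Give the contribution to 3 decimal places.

1, 0.818

0: (71 − 72)²/72 = 1/72 = 0.0139
1: (50 − 44)²/44 = 36/44 = 0.8182
2: (51 − 56)²/56 = 25/56 = 0.4464
3+: (45 − 45)²/45 = 0/45 = 0.0000
The largest term is for 1: 0.818.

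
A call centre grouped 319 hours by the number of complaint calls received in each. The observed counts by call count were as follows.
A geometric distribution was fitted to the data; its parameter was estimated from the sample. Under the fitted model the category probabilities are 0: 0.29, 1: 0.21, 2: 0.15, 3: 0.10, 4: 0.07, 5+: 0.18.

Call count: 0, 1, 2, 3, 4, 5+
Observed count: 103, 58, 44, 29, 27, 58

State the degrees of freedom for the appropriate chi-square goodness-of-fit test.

4

There are k = 6 categories and 1 parameter estimated from the data, so df = 6 − 1 − 1 = 4.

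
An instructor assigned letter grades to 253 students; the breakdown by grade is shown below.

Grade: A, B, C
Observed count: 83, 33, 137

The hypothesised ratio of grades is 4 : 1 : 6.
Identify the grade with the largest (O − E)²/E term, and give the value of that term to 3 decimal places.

B, 4.348

Ratio total = 11. Expected counts: 253×4/11 = 92, 253×1/11 = 23, 253×6/11 = 138.
χ² = (83−92)²/92 + (33−23)²/23 + (137−138)²/138
   = 0.8804 + 4.3478 + 0.0072
The largest term is for B: 4.348.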